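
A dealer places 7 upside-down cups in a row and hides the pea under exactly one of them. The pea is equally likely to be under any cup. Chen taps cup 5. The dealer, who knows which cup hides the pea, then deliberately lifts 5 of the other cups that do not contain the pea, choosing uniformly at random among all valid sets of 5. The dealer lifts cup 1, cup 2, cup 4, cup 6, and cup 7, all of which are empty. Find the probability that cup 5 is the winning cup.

1/7

Condition on the true location of the pea.
If it is under any of cups 1, 2, 4, 6, and 7 (prior 1/7 each): that cup was opened and seen not to hold the prize — ruled out; weight (1/7)·0 = 0 each.
If it is under cup 3 (prior 1/7): the dealer has no choice, probability 1; weight (1/7)·1 = 1/7.
If it is under cup 5 (prior 1/7): the dealer has 6 equally likely choices, so probability 1/6; weight (1/7)·(1/6) = 1/42.
The weights sum to 1/6.
So P(the pea under cup 5 | the dealer opened cup 1, cup 2, cup 4, cup 6, and cup 7) = (1/42) / (1/6) = 1/7.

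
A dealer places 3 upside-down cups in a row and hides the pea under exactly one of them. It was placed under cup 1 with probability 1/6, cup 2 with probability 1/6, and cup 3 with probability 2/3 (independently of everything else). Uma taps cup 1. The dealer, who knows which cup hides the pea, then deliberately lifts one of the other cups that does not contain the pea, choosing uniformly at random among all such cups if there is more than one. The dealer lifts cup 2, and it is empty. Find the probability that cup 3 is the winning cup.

Apply Bayes' rule, conditioning on where the pea actually is.
If it is under cup 1 (prior 1/6): the dealer has 2 equally likely choices, so probability 1/2; weight (1/6)·(1/2) = 1/12.
If it is under cup 2 (prior 1/6): the dealer opened cup 2, so this case is ruled out; weight (1/6)·0 = 0.
If it is under cup 3 (prior 2/3): the dealer has no choice, probability 1; weight (2/3)·1 = 2/3.
The weights sum to 3/4.
So P(the pea under cup 3 | the dealer opened cup 2) = (2/3) / (3/4) = 8/9.

8/9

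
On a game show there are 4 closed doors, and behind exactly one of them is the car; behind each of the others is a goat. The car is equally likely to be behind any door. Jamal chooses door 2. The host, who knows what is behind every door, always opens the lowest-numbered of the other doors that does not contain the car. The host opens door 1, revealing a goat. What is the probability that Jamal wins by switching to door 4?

Apply Bayes' rule, conditioning on where the car actually is.
If it is behind door 1 (prior 1/4): the host opened door 1, so this case is ruled out; weight (1/4)·0 = 0.
If it is behind any of doors 2, 3, and 4 (prior 1/4 each): door 1 is the lowest-numbered option available, probability 1; weight (1/4)·1 = 1/4 each.
The weights sum to 3/4.
So P(the car behind door 4 | the host opened door 1) = (1/4) / (3/4) = 1/3.

1/3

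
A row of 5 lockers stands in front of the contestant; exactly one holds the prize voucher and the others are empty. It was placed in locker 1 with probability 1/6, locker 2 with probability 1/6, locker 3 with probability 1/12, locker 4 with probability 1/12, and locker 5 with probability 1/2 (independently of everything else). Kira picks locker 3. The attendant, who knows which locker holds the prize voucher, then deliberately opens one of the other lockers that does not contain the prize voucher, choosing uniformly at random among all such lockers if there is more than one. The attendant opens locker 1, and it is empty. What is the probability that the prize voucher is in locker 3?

1/13

Apply Bayes' rule, conditioning on where the prize voucher actually is.
If it is in locker 1 (prior 1/6): the attendant opened locker 1, so this case is ruled out; weight (1/6)·0 = 0.
If it is in locker 2 (prior 1/6): the attendant has 3 equally likely choices, so probability 1/3; weight (1/6)·(1/3) = 1/18.
If it is in locker 3 (prior 1/12): the attendant has 4 equally likely choices, so probability 1/4; weight (1/12)·(1/4) = 1/48.
If it is in locker 4 (prior 1/12): the attendant has 3 equally likely choices, so probability 1/3; weight (1/12)·(1/3) = 1/36.
If it is in locker 5 (prior 1/2): the attendant has 3 equally likely choices, so probability 1/3; weight (1/2)·(1/3) = 1/6.
The weights sum to 13/48.
So P(the prize voucher in locker 3 | the attendant opened locker 1) = (1/48) / (13/48) = 1/13.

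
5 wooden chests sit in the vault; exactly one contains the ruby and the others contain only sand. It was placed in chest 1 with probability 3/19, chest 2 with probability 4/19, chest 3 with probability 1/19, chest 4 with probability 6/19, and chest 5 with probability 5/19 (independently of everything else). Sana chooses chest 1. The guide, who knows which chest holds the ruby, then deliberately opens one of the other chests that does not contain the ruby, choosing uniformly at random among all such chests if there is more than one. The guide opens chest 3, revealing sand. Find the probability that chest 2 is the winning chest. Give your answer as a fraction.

Condition on the true location of the ruby.
If it is in chest 1 (prior 3/19): the guide has 4 equally likely choices, so probability 1/4; weight (3/19)·(1/4) = 3/76.
If it is in chest 2 (prior 4/19): the guide has 3 equally likely choices, so probability 1/3; weight (4/19)·(1/3) = 4/57.
If it is in chest 3 (prior 1/19): the guide opened chest 3, so this case is ruled out; weight (1/19)·0 = 0.
If it is in chest 4 (prior 6/19): the guide has 3 equally likely choices, so probability 1/3; weight (6/19)·(1/3) = 2/19.
If it is in chest 5 (prior 5/19): the guide has 3 equally likely choices, so probability 1/3; weight (5/19)·(1/3) = 5/57.
The weights sum to 23/76.
So P(the ruby in chest 2 | the guide opened chest 3) = (4/57) / (23/76) = 16/69.

16/69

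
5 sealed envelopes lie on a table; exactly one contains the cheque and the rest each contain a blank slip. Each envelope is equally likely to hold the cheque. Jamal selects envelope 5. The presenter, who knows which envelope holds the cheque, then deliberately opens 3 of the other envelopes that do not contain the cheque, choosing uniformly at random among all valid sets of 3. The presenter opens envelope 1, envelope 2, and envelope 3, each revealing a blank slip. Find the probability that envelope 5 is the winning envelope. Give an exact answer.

Condition on the true location of the cheque.
If it is in any of envelopes 1, 2, and 3 (prior 1/5 each): that envelope was opened and seen not to hold the prize — ruled out; weight (1/5)·0 = 0 each.
If it is in envelope 4 (prior 1/5): the presenter has no choice, probability 1; weight (1/5)·1 = 1/5.
If it is in envelope 5 (prior 1/5): the presenter has 4 equally likely choices, so probability 1/4; weight (1/5)·(1/4) = 1/20.
The weights sum to 1/4.
So P(the cheque in envelope 5 | the presenter opened envelope 1, envelope 2, and envelope 3) = (1/20) / (1/4) = 1/5.

1/5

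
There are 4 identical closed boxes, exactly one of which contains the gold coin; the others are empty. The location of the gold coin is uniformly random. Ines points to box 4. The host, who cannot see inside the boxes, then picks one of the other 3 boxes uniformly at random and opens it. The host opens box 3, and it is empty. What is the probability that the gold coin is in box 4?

Apply Bayes' rule, conditioning on where the gold coin actually is.
If it is in any of boxes 1, 2, and 4 (prior 1/4 each): the host picks box 3 with probability 1/3 regardless, and it is not the prize; weight (1/4)·(1/3) = 1/12 each.
If it is in box 3 (prior 1/4): the host opened box 3, so this case is ruled out; weight (1/4)·0 = 0.
The weights sum to 1/4.
So P(the gold coin in box 4 | the host opened box 3) = (1/12) / (1/4) = 1/3.

1/3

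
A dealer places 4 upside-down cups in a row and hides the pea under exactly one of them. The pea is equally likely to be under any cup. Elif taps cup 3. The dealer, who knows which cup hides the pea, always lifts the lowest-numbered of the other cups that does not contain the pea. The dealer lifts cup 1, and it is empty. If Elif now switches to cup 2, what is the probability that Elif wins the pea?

1/3

Apply Bayes' rule, conditioning on where the pea actually is.
If it is under cup 1 (prior 1/4): the dealer opened cup 1, so this case is ruled out; weight (1/4)·0 = 0.
If it is under any of cups 2, 3, and 4 (prior 1/4 each): cup 1 is the lowest-numbered option available, probability 1; weight (1/4)·1 = 1/4 each.
The weights sum to 3/4.
So P(the pea under cup 2 | the dealer opened cup 1) = (1/4) / (3/4) = 1/3.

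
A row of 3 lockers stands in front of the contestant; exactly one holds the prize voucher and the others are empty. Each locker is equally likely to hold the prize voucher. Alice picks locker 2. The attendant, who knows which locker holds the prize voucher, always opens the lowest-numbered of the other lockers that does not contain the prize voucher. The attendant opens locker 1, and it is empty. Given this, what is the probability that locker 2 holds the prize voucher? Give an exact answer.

1/2

Apply Bayes' rule, conditioning on where the prize voucher actually is.
If it is in locker 1 (prior 1/3): the attendant opened locker 1, so this case is ruled out; weight (1/3)·0 = 0.
If it is in either of lockers 2 and 3 (prior 1/3 each): locker 1 is the lowest-numbered option available, probability 1; weight (1/3)·1 = 1/3 each.
The weights sum to 2/3.
So P(the prize voucher in locker 2 | the attendant opened locker 1) = (1/3) / (2/3) = 1/2.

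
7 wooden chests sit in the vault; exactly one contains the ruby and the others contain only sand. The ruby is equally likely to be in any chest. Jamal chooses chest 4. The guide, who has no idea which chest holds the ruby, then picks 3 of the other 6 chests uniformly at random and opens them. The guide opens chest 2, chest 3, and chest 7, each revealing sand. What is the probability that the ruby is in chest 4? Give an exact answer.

Because the guide chose which chests to open without knowing where the ruby is, the choice is independent of the prize location. Learning that none of the 3 opened chests holds the ruby simply rules out those 3 locations and leaves the remaining 4 chests still equally likely by symmetry.
So P(the ruby in chest 4) = 1/4.

1/4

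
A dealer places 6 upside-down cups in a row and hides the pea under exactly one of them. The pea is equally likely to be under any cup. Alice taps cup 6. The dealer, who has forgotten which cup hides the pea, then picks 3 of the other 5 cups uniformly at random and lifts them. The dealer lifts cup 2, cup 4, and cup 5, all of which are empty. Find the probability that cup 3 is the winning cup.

Consider each possible location of the pea in turn.
If it is under any of cups 1, 3, and 6 (prior 1/6 each): the dealer picks exactly this set with probability 1/10 regardless, and none is the prize; weight (1/6)·(1/10) = 1/60 each.
If it is under any of cups 2, 4, and 5 (prior 1/6 each): that cup was opened and seen not to hold the prize — ruled out; weight (1/6)·0 = 0 each.
The weights sum to 1/20.
So P(the pea under cup 3 | the dealer opened cup 2, cup 4, and cup 5) = (1/60) / (1/20) = 1/3.

1/3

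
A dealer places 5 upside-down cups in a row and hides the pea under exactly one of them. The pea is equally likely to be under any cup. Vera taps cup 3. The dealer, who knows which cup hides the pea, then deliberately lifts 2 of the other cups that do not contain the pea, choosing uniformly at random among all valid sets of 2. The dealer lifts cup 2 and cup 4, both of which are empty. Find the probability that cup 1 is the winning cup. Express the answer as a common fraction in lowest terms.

2/5

Consider each possible location of the pea in turn.
If it is under either of cups 1 and 5 (prior 1/5 each): the dealer has 3 equally likely choices, so probability 1/3; weight (1/5)·(1/3) = 1/15 each.
If it is under either of cups 2 and 4 (prior 1/5 each): that cup was opened and seen not to hold the prize — ruled out; weight (1/5)·0 = 0 each.
If it is under cup 3 (prior 1/5): the dealer has 6 equally likely choices, so probability 1/6; weight (1/5)·(1/6) = 1/30.
The weights sum to 1/6.
So P(the pea under cup 1 | the dealer opened cup 2 and cup 4) = (1/15) / (1/6) = 2/5.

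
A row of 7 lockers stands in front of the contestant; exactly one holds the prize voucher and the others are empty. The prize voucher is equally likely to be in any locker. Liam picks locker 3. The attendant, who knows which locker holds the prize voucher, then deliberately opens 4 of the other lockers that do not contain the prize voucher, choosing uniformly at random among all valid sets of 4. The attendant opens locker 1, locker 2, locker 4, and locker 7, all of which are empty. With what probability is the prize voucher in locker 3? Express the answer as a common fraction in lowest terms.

Condition on the true location of the prize voucher.
If it is in any of lockers 1, 2, 4, and 7 (prior 1/7 each): that locker was opened and seen not to hold the prize — ruled out; weight (1/7)·0 = 0 each.
If it is in locker 3 (prior 1/7): the attendant has 15 equally likely choices, so probability 1/15; weight (1/7)·(1/15) = 1/105.
If it is in either of lockers 5 and 6 (prior 1/7 each): the attendant has 5 equally likely choices, so probability 1/5; weight (1/7)·(1/5) = 1/35 each.
The weights sum to 1/15.
So P(the prize voucher in locker 3 | the attendant opened locker 1, locker 2, locker 4, and locker 7) = (1/105) / (1/15) = 1/7.

1/7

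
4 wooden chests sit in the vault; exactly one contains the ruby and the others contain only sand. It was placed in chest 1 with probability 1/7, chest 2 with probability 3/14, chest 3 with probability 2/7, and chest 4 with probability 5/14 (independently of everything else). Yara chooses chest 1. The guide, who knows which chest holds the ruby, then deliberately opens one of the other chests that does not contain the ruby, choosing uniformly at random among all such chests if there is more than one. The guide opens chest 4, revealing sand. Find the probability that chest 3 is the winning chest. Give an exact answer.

Consider each possible location of the ruby in turn.
If it is in chest 1 (prior 1/7): the guide has 3 equally likely choices, so probability 1/3; weight (1/7)·(1/3) = 1/21.
If it is in chest 2 (prior 3/14): the guide has 2 equally likely choices, so probability 1/2; weight (3/14)·(1/2) = 3/28.
If it is in chest 3 (prior 2/7): the guide has 2 equally likely choices, so probability 1/2; weight (2/7)·(1/2) = 1/7.
If it is in chest 4 (prior 5/14): the guide opened chest 4, so this case is ruled out; weight (5/14)·0 = 0.
The weights sum to 25/84.
So P(the ruby in chest 3 | the guide opened chest 4) = (1/7) / (25/84) = 12/25.

12/25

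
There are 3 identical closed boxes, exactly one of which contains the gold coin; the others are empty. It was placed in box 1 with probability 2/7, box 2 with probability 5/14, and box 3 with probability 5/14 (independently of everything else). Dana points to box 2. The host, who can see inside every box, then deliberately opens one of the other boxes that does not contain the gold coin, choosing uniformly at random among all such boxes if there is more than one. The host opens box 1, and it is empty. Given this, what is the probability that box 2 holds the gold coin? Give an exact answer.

Apply Bayes' rule, conditioning on where the gold coin actually is.
If it is in box 1 (prior 2/7): the host opened box 1, so this case is ruled out; weight (2/7)·0 = 0.
If it is in box 2 (prior 5/14): the host has 2 equally likely choices, so probability 1/2; weight (5/14)·(1/2) = 5/28.
If it is in box 3 (prior 5/14): the host has no choice, probability 1; weight (5/14)·1 = 5/14.
The weights sum to 15/28.
So P(the gold coin in box 2 | the host opened box 1) = (5/28) / (15/28) = 1/3.

1/3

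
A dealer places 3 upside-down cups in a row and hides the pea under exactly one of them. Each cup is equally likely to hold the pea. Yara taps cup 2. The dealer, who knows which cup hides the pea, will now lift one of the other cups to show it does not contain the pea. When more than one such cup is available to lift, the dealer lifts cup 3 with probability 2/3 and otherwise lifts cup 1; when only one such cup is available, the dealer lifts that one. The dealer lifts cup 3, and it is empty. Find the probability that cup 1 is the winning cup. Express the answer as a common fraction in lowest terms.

Condition on the true location of the pea.
If it is under cup 1 (prior 1/3): only cup 3 is available, probability 1; weight (1/3)·1 = 1/3.
If it is under cup 2 (prior 1/3): cup 3 is available, opened with probability 2/3; weight (1/3)·(2/3) = 2/9.
If it is under cup 3 (prior 1/3): the dealer opened cup 3, so this case is ruled out; weight (1/3)·0 = 0.
The weights sum to 5/9.
So P(the pea under cup 1 | the dealer opened cup 3) = (1/3) / (5/9) = 3/5.

3/5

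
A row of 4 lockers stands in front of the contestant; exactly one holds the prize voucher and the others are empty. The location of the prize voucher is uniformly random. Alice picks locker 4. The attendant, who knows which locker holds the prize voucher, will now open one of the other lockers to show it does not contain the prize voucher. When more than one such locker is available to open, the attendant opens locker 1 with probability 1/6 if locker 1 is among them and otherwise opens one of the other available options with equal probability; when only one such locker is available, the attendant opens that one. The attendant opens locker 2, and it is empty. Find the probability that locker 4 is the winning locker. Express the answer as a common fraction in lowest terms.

Consider each possible location of the prize voucher in turn.
If it is in locker 1 (prior 1/4): locker 1 holds the prize so is unavailable; the attendant chooses uniformly among the 2 others, probability 1/2; weight (1/4)·(1/2) = 1/8.
If it is in locker 2 (prior 1/4): the attendant opened locker 2, so this case is ruled out; weight (1/4)·0 = 0.
If it is in locker 3 (prior 1/4): locker 1 is available but not opened, probability 5/6; weight (1/4)·(5/6) = 5/24.
If it is in locker 4 (prior 1/4): locker 1 is available but not opened; locker 2 gets probability (1 − 1/6)/2 = 5/12; weight (1/4)·(5/12) = 5/48.
The weights sum to 7/16.
So P(the prize voucher in locker 4 | the attendant opened locker 2) = (5/48) / (7/16) = 5/21.

5/21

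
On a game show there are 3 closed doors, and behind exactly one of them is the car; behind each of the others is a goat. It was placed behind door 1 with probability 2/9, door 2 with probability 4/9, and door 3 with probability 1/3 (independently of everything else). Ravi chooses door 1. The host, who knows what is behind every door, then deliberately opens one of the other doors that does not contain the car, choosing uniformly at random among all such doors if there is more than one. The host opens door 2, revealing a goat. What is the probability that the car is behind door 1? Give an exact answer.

1/4

Condition on the true location of the car.
If it is behind door 1 (prior 2/9): the host has 2 equally likely choices, so probability 1/2; weight (2/9)·(1/2) = 1/9.
If it is behind door 2 (prior 4/9): the host opened door 2, so this case is ruled out; weight (4/9)·0 = 0.
If it is behind door 3 (prior 1/3): the host has no choice, probability 1; weight (1/3)·1 = 1/3.
The weights sum to 4/9.
So P(the car behind door 1 | the host opened door 2) = (1/9) / (4/9) = 1/4.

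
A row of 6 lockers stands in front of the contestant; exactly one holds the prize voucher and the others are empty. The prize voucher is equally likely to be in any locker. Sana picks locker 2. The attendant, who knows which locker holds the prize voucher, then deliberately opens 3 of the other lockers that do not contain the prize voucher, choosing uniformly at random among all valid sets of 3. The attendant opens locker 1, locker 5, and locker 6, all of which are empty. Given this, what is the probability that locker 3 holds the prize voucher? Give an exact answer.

5/12

Apply Bayes' rule, conditioning on where the prize voucher actually is.
If it is in any of lockers 1, 5, and 6 (prior 1/6 each): that locker was opened and seen not to hold the prize — ruled out; weight (1/6)·0 = 0 each.
If it is in locker 2 (prior 1/6): the attendant has 10 equally likely choices, so probability 1/10; weight (1/6)·(1/10) = 1/60.
If it is in either of lockers 3 and 4 (prior 1/6 each): the attendant has 4 equally likely choices, so probability 1/4; weight (1/6)·(1/4) = 1/24 each.
The weights sum to 1/10.
So P(the prize voucher in locker 3 | the attendant opened locker 1, locker 5, and locker 6) = (1/24) / (1/10) = 5/12.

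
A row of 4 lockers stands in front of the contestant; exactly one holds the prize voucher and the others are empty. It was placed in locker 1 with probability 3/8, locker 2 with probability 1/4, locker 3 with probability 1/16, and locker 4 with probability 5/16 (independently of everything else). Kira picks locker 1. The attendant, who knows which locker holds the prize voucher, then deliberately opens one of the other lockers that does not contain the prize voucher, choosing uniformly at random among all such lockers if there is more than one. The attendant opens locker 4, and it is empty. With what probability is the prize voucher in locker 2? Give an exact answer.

Apply Bayes' rule, conditioning on where the prize voucher actually is.
If it is in locker 1 (prior 3/8): the attendant has 3 equally likely choices, so probability 1/3; weight (3/8)·(1/3) = 1/8.
If it is in locker 2 (prior 1/4): the attendant has 2 equally likely choices, so probability 1/2; weight (1/4)·(1/2) = 1/8.
If it is in locker 3 (prior 1/16): the attendant has 2 equally likely choices, so probability 1/2; weight (1/16)·(1/2) = 1/32.
If it is in locker 4 (prior 5/16): the attendant opened locker 4, so this case is ruled out; weight (5/16)·0 = 0.
The weights sum to 9/32.
So P(the prize voucher in locker 2 | the attendant opened locker 4) = (1/8) / (9/32) = 4/9.

4/9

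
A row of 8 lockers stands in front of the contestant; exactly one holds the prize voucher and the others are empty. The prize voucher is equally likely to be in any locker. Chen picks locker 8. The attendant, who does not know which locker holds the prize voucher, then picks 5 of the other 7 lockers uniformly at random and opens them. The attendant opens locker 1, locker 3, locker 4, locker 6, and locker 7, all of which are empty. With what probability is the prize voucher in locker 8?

1/3

Condition on the true location of the prize voucher.
If it is in any of lockers 1, 3, 4, 6, and 7 (prior 1/8 each): that locker was opened and seen not to hold the prize — ruled out; weight (1/8)·0 = 0 each.
If it is in any of lockers 2, 5, and 8 (prior 1/8 each): the attendant picks exactly this set with probability 1/21 regardless, and none is the prize; weight (1/8)·(1/21) = 1/168 each.
The weights sum to 1/56.
So P(the prize voucher in locker 8 | the attendant opened locker 1, locker 3, locker 4, locker 6, and locker 7) = (1/168) / (1/56) = 1/3.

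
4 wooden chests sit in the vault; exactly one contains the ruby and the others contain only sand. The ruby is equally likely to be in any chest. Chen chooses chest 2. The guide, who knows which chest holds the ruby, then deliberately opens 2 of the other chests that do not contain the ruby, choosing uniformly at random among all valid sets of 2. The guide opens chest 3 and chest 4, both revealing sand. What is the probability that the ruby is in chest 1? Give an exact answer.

Consider each possible location of the ruby in turn.
If it is in chest 1 (prior 1/4): the guide has no choice, probability 1; weight (1/4)·1 = 1/4.
If it is in chest 2 (prior 1/4): the guide has 3 equally likely choices, so probability 1/3; weight (1/4)·(1/3) = 1/12.
If it is in either of chests 3 and 4 (prior 1/4 each): that chest was opened and seen not to hold the prize — ruled out; weight (1/4)·0 = 0 each.
The weights sum to 1/3.
So P(the ruby in chest 1 | the guide opened chest 3 and chest 4) = (1/4) / (1/3) = 3/4.

3/4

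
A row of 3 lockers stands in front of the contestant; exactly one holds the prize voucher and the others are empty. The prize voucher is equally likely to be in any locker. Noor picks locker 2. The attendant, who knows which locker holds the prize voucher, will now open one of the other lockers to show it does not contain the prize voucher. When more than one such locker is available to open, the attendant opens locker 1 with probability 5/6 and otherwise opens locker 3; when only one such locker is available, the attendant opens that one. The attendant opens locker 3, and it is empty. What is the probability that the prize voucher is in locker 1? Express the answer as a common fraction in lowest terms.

6/7

Apply Bayes' rule, conditioning on where the prize voucher actually is.
If it is in locker 1 (prior 1/3): only locker 3 is available, probability 1; weight (1/3)·1 = 1/3.
If it is in locker 2 (prior 1/3): locker 1 is available but not opened, probability 1/6; weight (1/3)·(1/6) = 1/18.
If it is in locker 3 (prior 1/3): the attendant opened locker 3, so this case is ruled out; weight (1/3)·0 = 0.
The weights sum to 7/18.
So P(the prize voucher in locker 1 | the attendant opened locker 3) = (1/3) / (7/18) = 6/7.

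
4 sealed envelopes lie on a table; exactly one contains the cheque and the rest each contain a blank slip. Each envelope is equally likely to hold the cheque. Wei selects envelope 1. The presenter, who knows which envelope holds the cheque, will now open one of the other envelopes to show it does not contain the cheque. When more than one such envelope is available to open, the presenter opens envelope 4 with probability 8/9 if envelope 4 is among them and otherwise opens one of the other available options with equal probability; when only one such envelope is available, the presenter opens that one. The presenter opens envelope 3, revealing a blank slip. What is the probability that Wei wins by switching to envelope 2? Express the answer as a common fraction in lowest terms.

Apply Bayes' rule, conditioning on where the cheque actually is.
If it is in envelope 1 (prior 1/4): envelope 4 is available but not opened; envelope 3 gets probability (1 − 8/9)/2 = 1/18; weight (1/4)·(1/18) = 1/72.
If it is in envelope 2 (prior 1/4): envelope 4 is available but not opened, probability 1/9; weight (1/4)·(1/9) = 1/36.
If it is in envelope 3 (prior 1/4): the presenter opened envelope 3, so this case is ruled out; weight (1/4)·0 = 0.
If it is in envelope 4 (prior 1/4): envelope 4 holds the prize so is unavailable; the presenter chooses uniformly among the 2 others, probability 1/2; weight (1/4)·(1/2) = 1/8.
The weights sum to 1/6.
So P(the cheque in envelope 2 | the presenter opened envelope 3) = (1/36) / (1/6) = 1/6.

1/6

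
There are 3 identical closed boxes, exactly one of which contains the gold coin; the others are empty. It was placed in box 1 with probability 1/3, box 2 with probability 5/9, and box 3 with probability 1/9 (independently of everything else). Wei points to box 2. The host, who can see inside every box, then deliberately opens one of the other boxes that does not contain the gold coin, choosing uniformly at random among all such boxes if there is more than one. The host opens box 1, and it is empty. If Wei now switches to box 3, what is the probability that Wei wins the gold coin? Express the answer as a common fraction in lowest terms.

2/7

Consider each possible location of the gold coin in turn.
If it is in box 1 (prior 1/3): the host opened box 1, so this case is ruled out; weight (1/3)·0 = 0.
If it is in box 2 (prior 5/9): the host has 2 equally likely choices, so probability 1/2; weight (5/9)·(1/2) = 5/18.
If it is in box 3 (prior 1/9): the host has no choice, probability 1; weight (1/9)·1 = 1/9.
The weights sum to 7/18.
So P(the gold coin in box 3 | the host opened box 1) = (1/9) / (7/18) = 2/7.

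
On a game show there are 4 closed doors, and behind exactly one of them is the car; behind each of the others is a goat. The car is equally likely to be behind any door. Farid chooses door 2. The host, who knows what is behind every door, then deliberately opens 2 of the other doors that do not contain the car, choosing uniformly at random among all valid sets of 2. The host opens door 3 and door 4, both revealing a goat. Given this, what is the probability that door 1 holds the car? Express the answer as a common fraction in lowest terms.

3/4

Consider each possible location of the car in turn.
If it is behind door 1 (prior 1/4): the host has no choice, probability 1; weight (1/4)·1 = 1/4.
If it is behind door 2 (prior 1/4): the host has 3 equally likely choices, so probability 1/3; weight (1/4)·(1/3) = 1/12.
If it is behind either of doors 3 and 4 (prior 1/4 each): that door was opened and seen not to hold the prize — ruled out; weight (1/4)·0 = 0 each.
The weights sum to 1/3.
So P(the car behind door 1 | the host opened door 3 and door 4) = (1/4) / (1/3) = 3/4.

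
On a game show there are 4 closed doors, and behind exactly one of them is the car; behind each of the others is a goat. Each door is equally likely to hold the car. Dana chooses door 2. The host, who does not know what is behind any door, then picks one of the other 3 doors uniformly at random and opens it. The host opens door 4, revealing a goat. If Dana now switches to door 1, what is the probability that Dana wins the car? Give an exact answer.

Because the host chose which door to open without knowing where the car is, the choice is independent of the prize location. Learning that door 4 does not hold the car simply rules out that one location and leaves the remaining 3 doors still equally likely by symmetry.
So P(the car behind door 1) = 1/3.

1/3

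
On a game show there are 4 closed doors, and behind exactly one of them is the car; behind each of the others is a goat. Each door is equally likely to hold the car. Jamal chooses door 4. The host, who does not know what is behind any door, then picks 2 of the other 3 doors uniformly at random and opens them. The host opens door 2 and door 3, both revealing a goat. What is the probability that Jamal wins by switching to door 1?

Condition on the true location of the car.
If it is behind either of doors 1 and 4 (prior 1/4 each): the host picks exactly this set with probability 1/3 regardless, and none is the prize; weight (1/4)·(1/3) = 1/12 each.
If it is behind either of doors 2 and 3 (prior 1/4 each): that door was opened and seen not to hold the prize — ruled out; weight (1/4)·0 = 0 each.
The weights sum to 1/6.
So P(the car behind door 1 | the host opened door 2 and door 3) = (1/12) / (1/6) = 1/2.

1/2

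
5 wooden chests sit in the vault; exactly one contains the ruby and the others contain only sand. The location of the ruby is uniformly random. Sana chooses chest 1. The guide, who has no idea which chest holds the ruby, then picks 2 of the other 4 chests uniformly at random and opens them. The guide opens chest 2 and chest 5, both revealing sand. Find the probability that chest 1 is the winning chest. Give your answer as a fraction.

Consider each possible location of the ruby in turn.
If it is in any of chests 1, 3, and 4 (prior 1/5 each): the guide picks exactly this set with probability 1/6 regardless, and none is the prize; weight (1/5)·(1/6) = 1/30 each.
If it is in either of chests 2 and 5 (prior 1/5 each): that chest was opened and seen not to hold the prize — ruled out; weight (1/5)·0 = 0 each.
The weights sum to 1/10.
So P(the ruby in chest 1 | the guide opened chest 2 and chest 5) = (1/30) / (1/10) = 1/3.

1/3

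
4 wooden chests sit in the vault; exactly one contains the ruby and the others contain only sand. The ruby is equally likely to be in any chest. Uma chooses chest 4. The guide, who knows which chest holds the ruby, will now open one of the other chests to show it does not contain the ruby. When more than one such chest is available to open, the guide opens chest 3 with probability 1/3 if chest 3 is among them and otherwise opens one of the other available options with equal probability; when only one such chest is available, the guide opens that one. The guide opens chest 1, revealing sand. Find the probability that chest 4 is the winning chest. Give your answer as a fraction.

Consider each possible location of the ruby in turn.
If it is in chest 1 (prior 1/4): the guide opened chest 1, so this case is ruled out; weight (1/4)·0 = 0.
If it is in chest 2 (prior 1/4): chest 3 is available but not opened, probability 2/3; weight (1/4)·(2/3) = 1/6.
If it is in chest 3 (prior 1/4): chest 3 holds the prize so is unavailable; the guide chooses uniformly among the 2 others, probability 1/2; weight (1/4)·(1/2) = 1/8.
If it is in chest 4 (prior 1/4): chest 3 is available but not opened; chest 1 gets probability (1 − 1/3)/2 = 1/3; weight (1/4)·(1/3) = 1/12.
The weights sum to 3/8.
So P(the ruby in chest 4 | the guide opened chest 1) = (1/12) / (3/8) = 2/9.

2/9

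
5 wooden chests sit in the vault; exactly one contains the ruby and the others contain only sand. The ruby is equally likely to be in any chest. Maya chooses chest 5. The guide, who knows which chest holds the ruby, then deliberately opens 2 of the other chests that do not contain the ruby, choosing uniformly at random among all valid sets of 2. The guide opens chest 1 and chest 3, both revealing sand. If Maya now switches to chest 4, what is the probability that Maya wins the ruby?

Condition on the true location of the ruby.
If it is in either of chests 1 and 3 (prior 1/5 each): that chest was opened and seen not to hold the prize — ruled out; weight (1/5)·0 = 0 each.
If it is in either of chests 2 and 4 (prior 1/5 each): the guide has 3 equally likely choices, so probability 1/3; weight (1/5)·(1/3) = 1/15 each.
If it is in chest 5 (prior 1/5): the guide has 6 equally likely choices, so probability 1/6; weight (1/5)·(1/6) = 1/30.
The weights sum to 1/6.
So P(the ruby in chest 4 | the guide opened chest 1 and chest 3) = (1/15) / (1/6) = 2/5.

2/5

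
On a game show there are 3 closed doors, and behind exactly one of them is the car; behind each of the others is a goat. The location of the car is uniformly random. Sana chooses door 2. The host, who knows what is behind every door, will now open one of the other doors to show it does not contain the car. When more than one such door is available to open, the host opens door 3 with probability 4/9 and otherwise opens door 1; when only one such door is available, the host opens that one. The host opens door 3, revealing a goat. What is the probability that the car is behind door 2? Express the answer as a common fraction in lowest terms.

Apply Bayes' rule, conditioning on where the car actually is.
If it is behind door 1 (prior 1/3): only door 3 is available, probability 1; weight (1/3)·1 = 1/3.
If it is behind door 2 (prior 1/3): door 3 is available, opened with probability 4/9; weight (1/3)·(4/9) = 4/27.
If it is behind door 3 (prior 1/3): the host opened door 3, so this case is ruled out; weight (1/3)·0 = 0.
The weights sum to 13/27.
So P(the car behind door 2 | the host opened door 3) = (4/27) / (13/27) = 4/13.

4/13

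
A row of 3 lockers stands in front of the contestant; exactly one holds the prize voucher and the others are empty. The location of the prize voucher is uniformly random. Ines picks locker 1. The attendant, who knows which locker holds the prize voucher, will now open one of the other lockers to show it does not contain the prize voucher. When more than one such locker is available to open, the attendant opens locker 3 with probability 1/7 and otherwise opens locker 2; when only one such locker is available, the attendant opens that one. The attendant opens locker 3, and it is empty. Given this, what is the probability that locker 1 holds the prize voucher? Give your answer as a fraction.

Apply Bayes' rule, conditioning on where the prize voucher actually is.
If it is in locker 1 (prior 1/3): locker 3 is available, opened with probability 1/7; weight (1/3)·(1/7) = 1/21.
If it is in locker 2 (prior 1/3): only locker 3 is available, probability 1; weight (1/3)·1 = 1/3.
If it is in locker 3 (prior 1/3): the attendant opened locker 3, so this case is ruled out; weight (1/3)·0 = 0.
The weights sum to 8/21.
So P(the prize voucher in locker 1 | the attendant opened locker 3) = (1/21) / (8/21) = 1/8.

1/8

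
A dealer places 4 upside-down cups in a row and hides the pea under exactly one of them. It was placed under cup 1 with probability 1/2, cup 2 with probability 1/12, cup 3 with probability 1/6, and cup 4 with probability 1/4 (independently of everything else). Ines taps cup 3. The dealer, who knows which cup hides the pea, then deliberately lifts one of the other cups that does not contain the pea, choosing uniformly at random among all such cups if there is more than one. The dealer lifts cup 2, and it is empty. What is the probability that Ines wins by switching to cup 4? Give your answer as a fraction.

Apply Bayes' rule, conditioning on where the pea actually is.
If it is under cup 1 (prior 1/2): the dealer has 2 equally likely choices, so probability 1/2; weight (1/2)·(1/2) = 1/4.
If it is under cup 2 (prior 1/12): the dealer opened cup 2, so this case is ruled out; weight (1/12)·0 = 0.
If it is under cup 3 (prior 1/6): the dealer has 3 equally likely choices, so probability 1/3; weight (1/6)·(1/3) = 1/18.
If it is under cup 4 (prior 1/4): the dealer has 2 equally likely choices, so probability 1/2; weight (1/4)·(1/2) = 1/8.
The weights sum to 31/72.
So P(the pea under cup 4 | the dealer opened cup 2) = (1/8) / (31/72) = 9/31.

9/31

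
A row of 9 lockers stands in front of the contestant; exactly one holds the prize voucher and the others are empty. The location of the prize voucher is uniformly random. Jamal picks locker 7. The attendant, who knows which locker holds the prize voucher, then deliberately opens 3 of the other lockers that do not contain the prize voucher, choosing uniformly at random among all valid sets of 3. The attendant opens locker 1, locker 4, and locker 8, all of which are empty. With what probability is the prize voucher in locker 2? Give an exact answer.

Consider each possible location of the prize voucher in turn.
If it is in any of lockers 1, 4, and 8 (prior 1/9 each): that locker was opened and seen not to hold the prize — ruled out; weight (1/9)·0 = 0 each.
If it is in any of lockers 2, 3, 5, 6, and 9 (prior 1/9 each): the attendant has 35 equally likely choices, so probability 1/35; weight (1/9)·(1/35) = 1/315 each.
If it is in locker 7 (prior 1/9): the attendant has 56 equally likely choices, so probability 1/56; weight (1/9)·(1/56) = 1/504.
The weights sum to 1/56.
So P(the prize voucher in locker 2 | the attendant opened locker 1, locker 4, and locker 8) = (1/315) / (1/56) = 8/45.

8/45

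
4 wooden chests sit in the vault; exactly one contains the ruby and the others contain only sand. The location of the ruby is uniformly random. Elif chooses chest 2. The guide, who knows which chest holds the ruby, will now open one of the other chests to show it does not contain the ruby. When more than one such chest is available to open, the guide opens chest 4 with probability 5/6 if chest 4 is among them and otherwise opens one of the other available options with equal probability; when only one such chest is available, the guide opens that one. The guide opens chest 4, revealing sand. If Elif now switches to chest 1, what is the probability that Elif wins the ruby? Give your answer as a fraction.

1/3

Consider each possible location of the ruby in turn.
If it is in any of chests 1, 2, and 3 (prior 1/4 each): chest 4 is available, opened with probability 5/6; weight (1/4)·(5/6) = 5/24 each.
If it is in chest 4 (prior 1/4): the guide opened chest 4, so this case is ruled out; weight (1/4)·0 = 0.
The weights sum to 5/8.
So P(the ruby in chest 1 | the guide opened chest 4) = (5/24) / (5/8) = 1/3.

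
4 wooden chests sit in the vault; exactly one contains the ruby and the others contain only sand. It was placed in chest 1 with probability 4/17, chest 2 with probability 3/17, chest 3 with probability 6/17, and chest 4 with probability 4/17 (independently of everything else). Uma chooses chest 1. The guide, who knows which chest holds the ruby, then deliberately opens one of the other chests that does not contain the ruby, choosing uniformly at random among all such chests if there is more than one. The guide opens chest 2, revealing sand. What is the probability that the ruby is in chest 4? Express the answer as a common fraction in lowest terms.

Condition on the true location of the ruby.
If it is in chest 1 (prior 4/17): the guide has 3 equally likely choices, so probability 1/3; weight (4/17)·(1/3) = 4/51.
If it is in chest 2 (prior 3/17): the guide opened chest 2, so this case is ruled out; weight (3/17)·0 = 0.
If it is in chest 3 (prior 6/17): the guide has 2 equally likely choices, so probability 1/2; weight (6/17)·(1/2) = 3/17.
If it is in chest 4 (prior 4/17): the guide has 2 equally likely choices, so probability 1/2; weight (4/17)·(1/2) = 2/17.
The weights sum to 19/51.
So P(the ruby in chest 4 | the guide opened chest 2) = (2/17) / (19/51) = 6/19.

6/19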